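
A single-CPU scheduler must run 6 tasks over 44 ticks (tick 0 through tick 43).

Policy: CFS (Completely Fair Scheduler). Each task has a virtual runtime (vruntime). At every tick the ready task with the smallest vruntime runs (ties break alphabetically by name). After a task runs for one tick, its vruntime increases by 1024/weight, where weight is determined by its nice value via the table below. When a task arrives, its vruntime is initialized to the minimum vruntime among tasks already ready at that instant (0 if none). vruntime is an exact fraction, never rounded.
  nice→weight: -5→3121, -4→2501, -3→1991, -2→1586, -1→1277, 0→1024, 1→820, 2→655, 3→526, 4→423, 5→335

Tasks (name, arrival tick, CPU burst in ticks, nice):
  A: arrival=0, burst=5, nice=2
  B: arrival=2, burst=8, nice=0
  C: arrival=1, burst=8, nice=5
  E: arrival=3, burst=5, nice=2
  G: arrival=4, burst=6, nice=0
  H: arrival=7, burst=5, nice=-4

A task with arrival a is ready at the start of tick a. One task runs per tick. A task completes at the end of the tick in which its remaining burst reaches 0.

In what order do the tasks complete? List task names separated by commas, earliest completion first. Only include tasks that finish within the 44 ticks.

t=0: vr[A=0] → run A
t=1: vr[A=1024/655 C=1024/655] → run A
t=2: vr[A=2048/655 B=1024/655 C=1024/655] → run B
t=3: vr[A=2048/655 B=1679/655 C=1024/655 E=1024/655] → run C
t=4: vr[A=2048/655 B=1679/655 C=202752/43885 E=1024/655 G=1024/655] → run E
t=5: vr[A=2048/655 B=1679/655 C=202752/43885 E=2048/655 G=1024/655] → run G
t=6: vr[A=2048/655 B=1679/655 C=202752/43885 E=2048/655 G=1679/655] → run B
t=7: vr[A=2048/655 B=2334/655 C=202752/43885 E=2048/655 G=1679/655 H=1679/655] → run G
t=8: vr[A=2048/655 B=2334/655 C=202752/43885 E=2048/655 G=2334/655 H=1679/655] → run H
t=9: vr[A=2048/655 B=2334/655 C=202752/43885 E=2048/655 G=2334/655 H=4869899/1638155] → run H
t=10: vr[A=2048/655 B=2334/655 C=202752/43885 E=2048/655 G=2334/655 H=5540619/1638155] → run A
t=11: vr[A=3072/655 B=2334/655 C=202752/43885 E=2048/655 G=2334/655 H=5540619/1638155] → run E
t=12: vr[A=3072/655 B=2334/655 C=202752/43885 E=3072/655 G=2334/655 H=5540619/1638155] → run H
t=13: vr[A=3072/655 B=2334/655 C=202752/43885 E=3072/655 G=2334/655 H=6211339/1638155] → run B
t=14: vr[A=3072/655 B=2989/655 C=202752/43885 E=3072/655 G=2334/655 H=6211339/1638155] → run G
t=15: vr[A=3072/655 B=2989/655 C=202752/43885 E=3072/655 G=2989/655 H=6211339/1638155] → run H
t=16: vr[A=3072/655 B=2989/655 C=202752/43885 E=3072/655 G=2989/655 H=6882059/1638155] → run H
t=17: vr[A=3072/655 B=2989/655 C=202752/43885 E=3072/655 G=2989/655] → run B
t=18: vr[A=3072/655 B=3644/655 C=202752/43885 E=3072/655 G=2989/655] → run G
t=19: vr[A=3072/655 B=3644/655 C=202752/43885 E=3072/655 G=3644/655] → run C
t=20: vr[A=3072/655 B=3644/655 C=336896/43885 E=3072/655 G=3644/655] → run A
t=21: vr[A=4096/655 B=3644/655 C=336896/43885 E=3072/655 G=3644/655] → run E
t=22: vr[A=4096/655 B=3644/655 C=336896/43885 E=4096/655 G=3644/655] → run B
t=23: vr[A=4096/655 B=4299/655 C=336896/43885 E=4096/655 G=3644/655] → run G
t=24: vr[A=4096/655 B=4299/655 C=336896/43885 E=4096/655 G=4299/655] → run A
t=25: vr[B=4299/655 C=336896/43885 E=4096/655 G=4299/655] → run E
t=26: vr[B=4299/655 C=336896/43885 E=1024/131 G=4299/655] → run B
t=27: vr[B=4954/655 C=336896/43885 E=1024/131 G=4299/655] → run G
t=28: vr[B=4954/655 C=336896/43885 E=1024/131] → run B
t=29: vr[B=5609/655 C=336896/43885 E=1024/131] → run C
t=30: vr[B=5609/655 C=94208/8777 E=1024/131] → run E
t=31: vr[B=5609/655 C=94208/8777] → run B
t=32: vr[C=94208/8777] → run C
t=33: vr[C=605184/43885] → run C
t=34: vr[C=739328/43885] → run C
t=35: vr[C=873472/43885] → run C
t=36: vr[C=1007616/43885] → run C
t=37: (idle)
t=38: (idle)
t=39: (idle)
t=40: (idle)
t=41: (idle)
t=42: (idle)
t=43: (idle)

completion order = H, A, G, E, B, C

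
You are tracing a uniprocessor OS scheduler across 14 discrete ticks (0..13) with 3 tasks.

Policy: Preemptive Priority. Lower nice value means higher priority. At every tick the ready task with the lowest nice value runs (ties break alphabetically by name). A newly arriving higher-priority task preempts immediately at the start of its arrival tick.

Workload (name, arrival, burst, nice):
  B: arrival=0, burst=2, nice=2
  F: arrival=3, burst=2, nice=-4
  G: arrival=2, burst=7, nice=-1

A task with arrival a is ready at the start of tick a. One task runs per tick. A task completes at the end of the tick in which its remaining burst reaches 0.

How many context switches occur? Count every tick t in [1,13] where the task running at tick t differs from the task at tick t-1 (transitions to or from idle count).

context switches = 4

t=0: ready={B} → run B
t=1: ready={B} → run B
t=2: ready={G} → run G
t=3: ready={F,G} → run F
t=4: ready={F,G} → run F
t=5: ready={G} → run G
t=6: ready={G} → run G
t=7: ready={G} → run G
t=8: ready={G} → run G
t=9: ready={G} → run G
t=10: ready={G} → run G
t=11: (idle)
t=12: (idle)
t=13: (idle)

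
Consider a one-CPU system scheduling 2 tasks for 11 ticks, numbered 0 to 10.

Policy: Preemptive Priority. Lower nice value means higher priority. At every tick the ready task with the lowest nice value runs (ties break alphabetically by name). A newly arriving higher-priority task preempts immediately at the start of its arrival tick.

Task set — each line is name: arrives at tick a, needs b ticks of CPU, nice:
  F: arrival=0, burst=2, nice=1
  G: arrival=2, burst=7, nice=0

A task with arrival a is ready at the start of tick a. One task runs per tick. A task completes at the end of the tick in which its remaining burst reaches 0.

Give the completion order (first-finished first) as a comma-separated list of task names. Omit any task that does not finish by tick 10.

t=0: ready={F} → run F
t=1: ready={F} → run F
t=2: ready={G} → run G
t=3: ready={G} → run G
t=4: ready={G} → run G
t=5: ready={G} → run G
t=6: ready={G} → run G
t=7: ready={G} → run G
t=8: ready={G} → run G
t=9: (idle)
t=10: (idle)

completion order = F, G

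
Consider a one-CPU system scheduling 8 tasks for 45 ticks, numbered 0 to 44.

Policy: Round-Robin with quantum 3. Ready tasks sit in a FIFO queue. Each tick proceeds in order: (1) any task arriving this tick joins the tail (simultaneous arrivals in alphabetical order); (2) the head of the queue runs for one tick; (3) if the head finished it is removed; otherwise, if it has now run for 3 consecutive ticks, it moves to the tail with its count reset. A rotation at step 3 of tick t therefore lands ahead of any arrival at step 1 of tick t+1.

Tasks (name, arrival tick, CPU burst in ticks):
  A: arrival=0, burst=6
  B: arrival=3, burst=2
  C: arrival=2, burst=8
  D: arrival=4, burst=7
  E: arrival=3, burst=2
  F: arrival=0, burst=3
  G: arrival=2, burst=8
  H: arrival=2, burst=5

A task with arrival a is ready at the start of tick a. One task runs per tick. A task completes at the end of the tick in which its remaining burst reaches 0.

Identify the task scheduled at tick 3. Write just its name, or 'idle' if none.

running at tick 3 = F

t=0: queue=[A,F] q_used=0 → run A
t=1: queue=[A,F] q_used=1 → run A
t=2: queue=[A,F,C,G,H] q_used=2 → run A
t=3: queue=[F,C,G,H,A,B,E] q_used=0 → run F
t=4: queue=[F,C,G,H,A,B,E,D] q_used=1 → run F
t=5: queue=[F,C,G,H,A,B,E,D] q_used=2 → run F
t=6: queue=[C,G,H,A,B,E,D] q_used=0 → run C
t=7: queue=[C,G,H,A,B,E,D] q_used=1 → run C
t=8: queue=[C,G,H,A,B,E,D] q_used=2 → run C
t=9: queue=[G,H,A,B,E,D,C] q_used=0 → run G
t=10: queue=[G,H,A,B,E,D,C] q_used=1 → run G
t=11: queue=[G,H,A,B,E,D,C] q_used=2 → run G
t=12: queue=[H,A,B,E,D,C,G] q_used=0 → run H
t=13: queue=[H,A,B,E,D,C,G] q_used=1 → run H
t=14: queue=[H,A,B,E,D,C,G] q_used=2 → run H
t=15: queue=[A,B,E,D,C,G,H] q_used=0 → run A
t=16: queue=[A,B,E,D,C,G,H] q_used=1 → run A
t=17: queue=[A,B,E,D,C,G,H] q_used=2 → run A
t=18: queue=[B,E,D,C,G,H] q_used=0 → run B
t=19: queue=[B,E,D,C,G,H] q_used=1 → run B
t=20: queue=[E,D,C,G,H] q_used=0 → run E
t=21: queue=[E,D,C,G,H] q_used=1 → run E
t=22: queue=[D,C,G,H] q_used=0 → run D
t=23: queue=[D,C,G,H] q_used=1 → run D
t=24: queue=[D,C,G,H] q_used=2 → run D
t=25: queue=[C,G,H,D] q_used=0 → run C
t=26: queue=[C,G,H,D] q_used=1 → run C
t=27: queue=[C,G,H,D] q_used=2 → run C
t=28: queue=[G,H,D,C] q_used=0 → run G
t=29: queue=[G,H,D,C] q_used=1 → run G
t=30: queue=[G,H,D,C] q_used=2 → run G
t=31: queue=[H,D,C,G] q_used=0 → run H
t=32: queue=[H,D,C,G] q_used=1 → run H
t=33: queue=[D,C,G] q_used=0 → run D
t=34: queue=[D,C,G] q_used=1 → run D
t=35: queue=[D,C,G] q_used=2 → run D
t=36: queue=[C,G,D] q_used=0 → run C
t=37: queue=[C,G,D] q_used=1 → run C
t=38: queue=[G,D] q_used=0 → run G
t=39: queue=[G,D] q_used=1 → run G
t=40: queue=[D] q_used=0 → run D
t=41: (idle)
t=42: (idle)
t=43: (idle)
t=44: (idle)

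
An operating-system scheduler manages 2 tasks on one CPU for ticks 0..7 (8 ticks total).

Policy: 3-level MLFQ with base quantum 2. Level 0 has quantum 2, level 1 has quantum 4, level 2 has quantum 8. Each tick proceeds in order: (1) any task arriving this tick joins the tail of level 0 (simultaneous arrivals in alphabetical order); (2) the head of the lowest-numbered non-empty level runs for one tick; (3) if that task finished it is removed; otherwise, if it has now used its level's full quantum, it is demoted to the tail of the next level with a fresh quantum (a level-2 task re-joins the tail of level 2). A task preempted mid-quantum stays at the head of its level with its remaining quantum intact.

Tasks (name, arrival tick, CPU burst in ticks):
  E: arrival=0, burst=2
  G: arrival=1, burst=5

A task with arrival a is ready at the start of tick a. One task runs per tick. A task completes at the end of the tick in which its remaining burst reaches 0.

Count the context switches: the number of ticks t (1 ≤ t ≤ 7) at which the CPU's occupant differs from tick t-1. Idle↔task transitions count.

t=0: L0/L1/L2 = E/-/- → run E
t=1: L0/L1/L2 = EG/-/- → run E
t=2: L0/L1/L2 = G/-/- → run G
t=3: L0/L1/L2 = G/-/- → run G
t=4: L0/L1/L2 = -/G/- → run G
t=5: L0/L1/L2 = -/G/- → run G
t=6: L0/L1/L2 = -/G/- → run G
t=7: (idle)

context switches = 2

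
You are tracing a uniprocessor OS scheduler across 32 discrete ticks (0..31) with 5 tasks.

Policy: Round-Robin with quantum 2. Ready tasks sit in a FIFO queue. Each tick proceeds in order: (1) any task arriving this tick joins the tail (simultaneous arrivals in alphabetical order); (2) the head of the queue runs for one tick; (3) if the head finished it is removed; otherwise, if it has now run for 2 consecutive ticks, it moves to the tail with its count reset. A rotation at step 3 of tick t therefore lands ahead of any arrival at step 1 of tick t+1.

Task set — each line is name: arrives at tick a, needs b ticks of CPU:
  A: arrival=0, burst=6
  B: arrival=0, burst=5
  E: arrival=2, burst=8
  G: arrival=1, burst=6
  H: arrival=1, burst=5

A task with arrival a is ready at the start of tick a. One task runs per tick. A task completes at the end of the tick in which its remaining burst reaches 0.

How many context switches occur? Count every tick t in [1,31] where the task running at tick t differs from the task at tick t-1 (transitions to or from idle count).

context switches = 15

t=0: queue=[A,B] q_used=0 → run A
t=1: queue=[A,B,G,H] q_used=1 → run A
t=2: queue=[B,G,H,A,E] q_used=0 → run B
t=3: queue=[B,G,H,A,E] q_used=1 → run B
t=4: queue=[G,H,A,E,B] q_used=0 → run G
t=5: queue=[G,H,A,E,B] q_used=1 → run G
t=6: queue=[H,A,E,B,G] q_used=0 → run H
t=7: queue=[H,A,E,B,G] q_used=1 → run H
t=8: queue=[A,E,B,G,H] q_used=0 → run A
t=9: queue=[A,E,B,G,H] q_used=1 → run A
t=10: queue=[E,B,G,H,A] q_used=0 → run E
t=11: queue=[E,B,G,H,A] q_used=1 → run E
t=12: queue=[B,G,H,A,E] q_used=0 → run B
t=13: queue=[B,G,H,A,E] q_used=1 → run B
t=14: queue=[G,H,A,E,B] q_used=0 → run G
t=15: queue=[G,H,A,E,B] q_used=1 → run G
t=16: queue=[H,A,E,B,G] q_used=0 → run H
t=17: queue=[H,A,E,B,G] q_used=1 → run H
t=18: queue=[A,E,B,G,H] q_used=0 → run A
t=19: queue=[A,E,B,G,H] q_used=1 → run A
t=20: queue=[E,B,G,H] q_used=0 → run E
t=21: queue=[E,B,G,H] q_used=1 → run E
t=22: queue=[B,G,H,E] q_used=0 → run B
t=23: queue=[G,H,E] q_used=0 → run G
t=24: queue=[G,H,E] q_used=1 → run G
t=25: queue=[H,E] q_used=0 → run H
t=26: queue=[E] q_used=0 → run E
t=27: queue=[E] q_used=1 → run E
t=28: queue=[E] q_used=0 → run E
t=29: queue=[E] q_used=1 → run E
t=30: (idle)
t=31: (idle)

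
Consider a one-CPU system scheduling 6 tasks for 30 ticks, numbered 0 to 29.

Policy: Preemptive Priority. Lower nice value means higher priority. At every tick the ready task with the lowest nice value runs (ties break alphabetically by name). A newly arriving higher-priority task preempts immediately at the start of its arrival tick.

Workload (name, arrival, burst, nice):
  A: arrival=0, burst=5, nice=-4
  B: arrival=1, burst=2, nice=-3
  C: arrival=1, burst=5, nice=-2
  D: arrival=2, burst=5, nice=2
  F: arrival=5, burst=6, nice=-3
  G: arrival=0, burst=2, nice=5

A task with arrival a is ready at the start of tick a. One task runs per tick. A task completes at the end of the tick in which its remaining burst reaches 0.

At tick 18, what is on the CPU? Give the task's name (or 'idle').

t=0: ready={A,G} → run A
t=1: ready={A,B,C,G} → run A
t=2: ready={A,B,C,D,G} → run A
t=3: ready={A,B,C,D,G} → run A
t=4: ready={A,B,C,D,G} → run A
t=5: ready={B,C,D,F,G} → run B
t=6: ready={B,C,D,F,G} → run B
t=7: ready={C,D,F,G} → run F
t=8: ready={C,D,F,G} → run F
t=9: ready={C,D,F,G} → run F
t=10: ready={C,D,F,G} → run F
t=11: ready={C,D,F,G} → run F
t=12: ready={C,D,F,G} → run F
t=13: ready={C,D,G} → run C
t=14: ready={C,D,G} → run C
t=15: ready={C,D,G} → run C
t=16: ready={C,D,G} → run C
t=17: ready={C,D,G} → run C
t=18: ready={D,G} → run D
t=19: ready={D,G} → run D
t=20: ready={D,G} → run D
t=21: ready={D,G} → run D
t=22: ready={D,G} → run D
t=23: ready={G} → run G
t=24: ready={G} → run G
t=25: (idle)
t=26: (idle)
t=27: (idle)
t=28: (idle)
t=29: (idle)

running at tick 18 = D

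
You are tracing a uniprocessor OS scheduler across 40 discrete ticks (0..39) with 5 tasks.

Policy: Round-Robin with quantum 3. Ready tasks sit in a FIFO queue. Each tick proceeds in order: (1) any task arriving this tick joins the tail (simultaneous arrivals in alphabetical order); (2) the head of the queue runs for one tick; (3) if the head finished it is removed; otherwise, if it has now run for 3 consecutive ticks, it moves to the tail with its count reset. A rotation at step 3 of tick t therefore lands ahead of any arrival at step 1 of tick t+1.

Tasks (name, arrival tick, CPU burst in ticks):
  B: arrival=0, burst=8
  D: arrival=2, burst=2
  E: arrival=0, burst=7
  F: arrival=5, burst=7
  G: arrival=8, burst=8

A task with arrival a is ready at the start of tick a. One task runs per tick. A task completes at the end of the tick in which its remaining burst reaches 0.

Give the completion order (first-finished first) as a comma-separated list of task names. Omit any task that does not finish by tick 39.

completion order = D, B, E, F, G

t=0: queue=[B,E] q_used=0 → run B
t=1: queue=[B,E] q_used=1 → run B
t=2: queue=[B,E,D] q_used=2 → run B
t=3: queue=[E,D,B] q_used=0 → run E
t=4: queue=[E,D,B] q_used=1 → run E
t=5: queue=[E,D,B,F] q_used=2 → run E
t=6: queue=[D,B,F,E] q_used=0 → run D
t=7: queue=[D,B,F,E] q_used=1 → run D
t=8: queue=[B,F,E,G] q_used=0 → run B
t=9: queue=[B,F,E,G] q_used=1 → run B
t=10: queue=[B,F,E,G] q_used=2 → run B
t=11: queue=[F,E,G,B] q_used=0 → run F
t=12: queue=[F,E,G,B] q_used=1 → run F
t=13: queue=[F,E,G,B] q_used=2 → run F
t=14: queue=[E,G,B,F] q_used=0 → run E
t=15: queue=[E,G,B,F] q_used=1 → run E
t=16: queue=[E,G,B,F] q_used=2 → run E
t=17: queue=[G,B,F,E] q_used=0 → run G
t=18: queue=[G,B,F,E] q_used=1 → run G
t=19: queue=[G,B,F,E] q_used=2 → run G
t=20: queue=[B,F,E,G] q_used=0 → run B
t=21: queue=[B,F,E,G] q_used=1 → run B
t=22: queue=[F,E,G] q_used=0 → run F
t=23: queue=[F,E,G] q_used=1 → run F
t=24: queue=[F,E,G] q_used=2 → run F
t=25: queue=[E,G,F] q_used=0 → run E
t=26: queue=[G,F] q_used=0 → run G
t=27: queue=[G,F] q_used=1 → run G
t=28: queue=[G,F] q_used=2 → run G
t=29: queue=[F,G] q_used=0 → run F
t=30: queue=[G] q_used=0 → run G
t=31: queue=[G] q_used=1 → run G
t=32: (idle)
t=33: (idle)
t=34: (idle)
t=35: (idle)
t=36: (idle)
t=37: (idle)
t=38: (idle)
t=39: (idle)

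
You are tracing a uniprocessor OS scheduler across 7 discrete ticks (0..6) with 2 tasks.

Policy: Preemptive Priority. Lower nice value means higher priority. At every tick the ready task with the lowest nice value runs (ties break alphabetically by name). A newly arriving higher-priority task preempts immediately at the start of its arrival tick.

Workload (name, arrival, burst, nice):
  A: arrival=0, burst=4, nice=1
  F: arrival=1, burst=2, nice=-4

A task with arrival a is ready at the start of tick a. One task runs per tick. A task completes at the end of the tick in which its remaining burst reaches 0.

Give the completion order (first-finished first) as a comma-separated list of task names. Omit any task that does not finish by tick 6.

completion order = F, A

t=0: ready={A} → run A
t=1: ready={A,F} → run F
t=2: ready={A,F} → run F
t=3: ready={A} → run A
t=4: ready={A} → run A
t=5: ready={A} → run A
t=6: (idle)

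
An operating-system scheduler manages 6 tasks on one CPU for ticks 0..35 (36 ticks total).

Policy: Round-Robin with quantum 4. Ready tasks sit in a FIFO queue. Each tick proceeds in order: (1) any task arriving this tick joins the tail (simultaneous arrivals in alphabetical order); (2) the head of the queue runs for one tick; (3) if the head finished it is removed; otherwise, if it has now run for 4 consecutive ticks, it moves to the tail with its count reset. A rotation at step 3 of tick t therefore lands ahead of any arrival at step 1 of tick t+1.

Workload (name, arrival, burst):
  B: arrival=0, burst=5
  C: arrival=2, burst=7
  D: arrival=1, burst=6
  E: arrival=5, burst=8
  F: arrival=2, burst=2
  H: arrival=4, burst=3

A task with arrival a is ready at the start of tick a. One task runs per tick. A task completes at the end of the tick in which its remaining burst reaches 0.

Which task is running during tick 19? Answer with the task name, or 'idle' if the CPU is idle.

t=0: queue=[B] q_used=0 → run B
t=1: queue=[B,D] q_used=1 → run B
t=2: queue=[B,D,C,F] q_used=2 → run B
t=3: queue=[B,D,C,F] q_used=3 → run B
t=4: queue=[D,C,F,B,H] q_used=0 → run D
t=5: queue=[D,C,F,B,H,E] q_used=1 → run D
t=6: queue=[D,C,F,B,H,E] q_used=2 → run D
t=7: queue=[D,C,F,B,H,E] q_used=3 → run D
t=8: queue=[C,F,B,H,E,D] q_used=0 → run C
t=9: queue=[C,F,B,H,E,D] q_used=1 → run C
t=10: queue=[C,F,B,H,E,D] q_used=2 → run C
t=11: queue=[C,F,B,H,E,D] q_used=3 → run C
t=12: queue=[F,B,H,E,D,C] q_used=0 → run F
t=13: queue=[F,B,H,E,D,C] q_used=1 → run F
t=14: queue=[B,H,E,D,C] q_used=0 → run B
t=15: queue=[H,E,D,C] q_used=0 → run H
t=16: queue=[H,E,D,C] q_used=1 → run H
t=17: queue=[H,E,D,C] q_used=2 → run H
t=18: queue=[E,D,C] q_used=0 → run E
t=19: queue=[E,D,C] q_used=1 → run E
t=20: queue=[E,D,C] q_used=2 → run E
t=21: queue=[E,D,C] q_used=3 → run E
t=22: queue=[D,C,E] q_used=0 → run D
t=23: queue=[D,C,E] q_used=1 → run D
t=24: queue=[C,E] q_used=0 → run C
t=25: queue=[C,E] q_used=1 → run C
t=26: queue=[C,E] q_used=2 → run C
t=27: queue=[E] q_used=0 → run E
t=28: queue=[E] q_used=1 → run E
t=29: queue=[E] q_used=2 → run E
t=30: queue=[E] q_used=3 → run E
t=31: (idle)
t=32: (idle)
t=33: (idle)
t=34: (idle)
t=35: (idle)

running at tick 19 = E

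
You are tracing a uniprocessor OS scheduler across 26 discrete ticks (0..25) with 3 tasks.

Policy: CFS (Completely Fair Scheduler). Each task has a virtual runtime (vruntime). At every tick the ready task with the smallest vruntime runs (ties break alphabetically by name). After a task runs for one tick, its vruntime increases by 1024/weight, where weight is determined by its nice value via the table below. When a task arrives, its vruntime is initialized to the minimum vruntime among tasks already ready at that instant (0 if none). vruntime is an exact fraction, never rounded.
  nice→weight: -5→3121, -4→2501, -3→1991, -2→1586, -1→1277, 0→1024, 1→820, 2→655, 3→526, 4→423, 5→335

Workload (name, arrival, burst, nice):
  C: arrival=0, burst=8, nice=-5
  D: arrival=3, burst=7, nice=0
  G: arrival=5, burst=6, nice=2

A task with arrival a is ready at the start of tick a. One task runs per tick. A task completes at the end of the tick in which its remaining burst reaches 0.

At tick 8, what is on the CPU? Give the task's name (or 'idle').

t=0: vr[C=0] → run C
t=1: vr[C=1024/3121] → run C
t=2: vr[C=2048/3121] → run C
t=3: vr[C=3072/3121 D=3072/3121] → run C
t=4: vr[C=4096/3121 D=3072/3121] → run D
t=5: vr[C=4096/3121 D=6193/3121 G=4096/3121] → run C
t=6: vr[C=5120/3121 D=6193/3121 G=4096/3121] → run G
t=7: vr[C=5120/3121 D=6193/3121 G=5878784/2044255] → run C
t=8: vr[C=6144/3121 D=6193/3121 G=5878784/2044255] → run C
t=9: vr[C=7168/3121 D=6193/3121 G=5878784/2044255] → run D
t=10: vr[C=7168/3121 D=9314/3121 G=5878784/2044255] → run C
t=11: vr[D=9314/3121 G=5878784/2044255] → run G
t=12: vr[D=9314/3121 G=9074688/2044255] → run D
t=13: vr[D=12435/3121 G=9074688/2044255] → run D
t=14: vr[D=15556/3121 G=9074688/2044255] → run G
t=15: vr[D=15556/3121 G=12270592/2044255] → run D
t=16: vr[D=18677/3121 G=12270592/2044255] → run D
t=17: vr[D=21798/3121 G=12270592/2044255] → run G
t=18: vr[D=21798/3121 G=15466496/2044255] → run D
t=19: vr[G=15466496/2044255] → run G
t=20: vr[G=3732480/408851] → run G
t=21: (idle)
t=22: (idle)
t=23: (idle)
t=24: (idle)
t=25: (idle)

running at tick 8 = C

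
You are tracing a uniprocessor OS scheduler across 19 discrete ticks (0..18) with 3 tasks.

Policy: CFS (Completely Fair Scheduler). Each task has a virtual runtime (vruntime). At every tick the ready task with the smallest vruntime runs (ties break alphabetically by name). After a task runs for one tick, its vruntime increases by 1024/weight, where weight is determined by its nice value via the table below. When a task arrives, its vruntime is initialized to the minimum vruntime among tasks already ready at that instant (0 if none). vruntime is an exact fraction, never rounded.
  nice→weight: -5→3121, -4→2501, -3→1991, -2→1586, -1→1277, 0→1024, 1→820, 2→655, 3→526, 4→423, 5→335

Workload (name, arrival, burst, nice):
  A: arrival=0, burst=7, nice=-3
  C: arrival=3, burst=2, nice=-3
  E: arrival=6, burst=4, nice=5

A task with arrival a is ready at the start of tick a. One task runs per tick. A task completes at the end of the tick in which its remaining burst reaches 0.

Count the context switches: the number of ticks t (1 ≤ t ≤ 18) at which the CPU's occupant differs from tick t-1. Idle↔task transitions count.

context switches = 7

t=0: vr[A=0] → run A
t=1: vr[A=1024/1991] → run A
t=2: vr[A=2048/1991] → run A
t=3: vr[A=3072/1991 C=3072/1991] → run A
t=4: vr[A=4096/1991 C=3072/1991] → run C
t=5: vr[A=4096/1991 C=4096/1991] → run A
t=6: vr[A=5120/1991 C=4096/1991 E=4096/1991] → run C
t=7: vr[A=5120/1991 E=4096/1991] → run E
t=8: vr[A=5120/1991 E=3410944/666985] → run A
t=9: vr[A=6144/1991 E=3410944/666985] → run A
t=10: vr[E=3410944/666985] → run E
t=11: vr[E=5449728/666985] → run E
t=12: vr[E=7488512/666985] → run E
t=13: (idle)
t=14: (idle)
t=15: (idle)
t=16: (idle)
t=17: (idle)
t=18: (idle)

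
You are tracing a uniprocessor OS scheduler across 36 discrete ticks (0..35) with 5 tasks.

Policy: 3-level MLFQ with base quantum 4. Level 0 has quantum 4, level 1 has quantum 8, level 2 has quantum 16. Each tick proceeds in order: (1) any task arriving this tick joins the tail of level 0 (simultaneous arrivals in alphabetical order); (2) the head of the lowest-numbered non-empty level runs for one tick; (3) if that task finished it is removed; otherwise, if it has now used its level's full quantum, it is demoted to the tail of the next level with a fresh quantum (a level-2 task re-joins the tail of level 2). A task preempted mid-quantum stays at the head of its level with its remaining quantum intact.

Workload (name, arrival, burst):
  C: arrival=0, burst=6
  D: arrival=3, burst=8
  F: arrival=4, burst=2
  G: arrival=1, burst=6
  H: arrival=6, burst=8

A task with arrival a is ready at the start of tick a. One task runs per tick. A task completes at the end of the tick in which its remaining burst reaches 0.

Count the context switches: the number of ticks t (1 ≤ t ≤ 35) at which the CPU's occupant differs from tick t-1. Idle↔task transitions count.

t=0: L0/L1/L2 = C/-/- → run C
t=1: L0/L1/L2 = CG/-/- → run C
t=2: L0/L1/L2 = CG/-/- → run C
t=3: L0/L1/L2 = CGD/-/- → run C
t=4: L0/L1/L2 = GDF/C/- → run G
t=5: L0/L1/L2 = GDF/C/- → run G
t=6: L0/L1/L2 = GDFH/C/- → run G
t=7: L0/L1/L2 = GDFH/C/- → run G
t=8: L0/L1/L2 = DFH/CG/- → run D
t=9: L0/L1/L2 = DFH/CG/- → run D
t=10: L0/L1/L2 = DFH/CG/- → run D
t=11: L0/L1/L2 = DFH/CG/- → run D
t=12: L0/L1/L2 = FH/CGD/- → run F
t=13: L0/L1/L2 = FH/CGD/- → run F
t=14: L0/L1/L2 = H/CGD/- → run H
t=15: L0/L1/L2 = H/CGD/- → run H
t=16: L0/L1/L2 = H/CGD/- → run H
t=17: L0/L1/L2 = H/CGD/- → run H
t=18: L0/L1/L2 = -/CGDH/- → run C
t=19: L0/L1/L2 = -/CGDH/- → run C
t=20: L0/L1/L2 = -/GDH/- → run G
t=21: L0/L1/L2 = -/GDH/- → run G
t=22: L0/L1/L2 = -/DH/- → run D
t=23: L0/L1/L2 = -/DH/- → run D
t=24: L0/L1/L2 = -/DH/- → run D
t=25: L0/L1/L2 = -/DH/- → run D
t=26: L0/L1/L2 = -/H/- → run H
t=27: L0/L1/L2 = -/H/- → run H
t=28: L0/L1/L2 = -/H/- → run H
t=29: L0/L1/L2 = -/H/- → run H
t=30: (idle)
t=31: (idle)
t=32: (idle)
t=33: (idle)
t=34: (idle)
t=35: (idle)

context switches = 9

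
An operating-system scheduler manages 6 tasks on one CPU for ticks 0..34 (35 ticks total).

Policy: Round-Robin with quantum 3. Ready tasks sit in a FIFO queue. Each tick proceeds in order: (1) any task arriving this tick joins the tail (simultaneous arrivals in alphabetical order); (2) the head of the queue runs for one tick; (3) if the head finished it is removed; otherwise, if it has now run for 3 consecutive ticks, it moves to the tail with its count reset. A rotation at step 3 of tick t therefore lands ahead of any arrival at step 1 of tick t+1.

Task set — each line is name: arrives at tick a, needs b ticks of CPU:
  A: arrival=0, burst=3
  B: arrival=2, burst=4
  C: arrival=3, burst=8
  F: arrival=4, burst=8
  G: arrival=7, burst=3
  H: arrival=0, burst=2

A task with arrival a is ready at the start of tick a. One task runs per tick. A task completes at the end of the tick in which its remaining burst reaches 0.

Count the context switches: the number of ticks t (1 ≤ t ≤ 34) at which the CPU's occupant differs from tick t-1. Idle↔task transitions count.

context switches = 11

t=0: queue=[A,H] q_used=0 → run A
t=1: queue=[A,H] q_used=1 → run A
t=2: queue=[A,H,B] q_used=2 → run A
t=3: queue=[H,B,C] q_used=0 → run H
t=4: queue=[H,B,C,F] q_used=1 → run H
t=5: queue=[B,C,F] q_used=0 → run B
t=6: queue=[B,C,F] q_used=1 → run B
t=7: queue=[B,C,F,G] q_used=2 → run B
t=8: queue=[C,F,G,B] q_used=0 → run C
t=9: queue=[C,F,G,B] q_used=1 → run C
t=10: queue=[C,F,G,B] q_used=2 → run C
t=11: queue=[F,G,B,C] q_used=0 → run F
t=12: queue=[F,G,B,C] q_used=1 → run F
t=13: queue=[F,G,B,C] q_used=2 → run F
t=14: queue=[G,B,C,F] q_used=0 → run G
t=15: queue=[G,B,C,F] q_used=1 → run G
t=16: queue=[G,B,C,F] q_used=2 → run G
t=17: queue=[B,C,F] q_used=0 → run B
t=18: queue=[C,F] q_used=0 → run C
t=19: queue=[C,F] q_used=1 → run C
t=20: queue=[C,F] q_used=2 → run C
t=21: queue=[F,C] q_used=0 → run F
t=22: queue=[F,C] q_used=1 → run F
t=23: queue=[F,C] q_used=2 → run F
t=24: queue=[C,F] q_used=0 → run C
t=25: queue=[C,F] q_used=1 → run C
t=26: queue=[F] q_used=0 → run F
t=27: queue=[F] q_used=1 → run F
t=28: (idle)
t=29: (idle)
t=30: (idle)
t=31: (idle)
t=32: (idle)
t=33: (idle)
t=34: (idle)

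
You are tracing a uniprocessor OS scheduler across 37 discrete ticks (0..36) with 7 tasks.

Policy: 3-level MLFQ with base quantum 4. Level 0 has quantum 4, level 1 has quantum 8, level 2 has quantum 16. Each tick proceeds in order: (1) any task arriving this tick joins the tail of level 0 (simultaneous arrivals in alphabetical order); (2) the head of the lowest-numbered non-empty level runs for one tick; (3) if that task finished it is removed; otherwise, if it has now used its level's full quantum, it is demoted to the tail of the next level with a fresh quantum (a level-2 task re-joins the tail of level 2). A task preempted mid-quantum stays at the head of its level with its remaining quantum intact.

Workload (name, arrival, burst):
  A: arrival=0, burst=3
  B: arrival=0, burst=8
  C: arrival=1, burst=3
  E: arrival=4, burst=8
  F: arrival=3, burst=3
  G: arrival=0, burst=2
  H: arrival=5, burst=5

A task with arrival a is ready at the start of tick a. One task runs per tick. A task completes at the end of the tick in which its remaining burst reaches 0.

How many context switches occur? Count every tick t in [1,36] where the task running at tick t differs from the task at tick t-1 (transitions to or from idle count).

t=0: L0/L1/L2 = ABG/-/- → run A
t=1: L0/L1/L2 = ABGC/-/- → run A
t=2: L0/L1/L2 = ABGC/-/- → run A
t=3: L0/L1/L2 = BGCF/-/- → run B
t=4: L0/L1/L2 = BGCFE/-/- → run B
t=5: L0/L1/L2 = BGCFEH/-/- → run B
t=6: L0/L1/L2 = BGCFEH/-/- → run B
t=7: L0/L1/L2 = GCFEH/B/- → run G
t=8: L0/L1/L2 = GCFEH/B/- → run G
t=9: L0/L1/L2 = CFEH/B/- → run C
t=10: L0/L1/L2 = CFEH/B/- → run C
t=11: L0/L1/L2 = CFEH/B/- → run C
t=12: L0/L1/L2 = FEH/B/- → run F
t=13: L0/L1/L2 = FEH/B/- → run F
t=14: L0/L1/L2 = FEH/B/- → run F
t=15: L0/L1/L2 = EH/B/- → run E
t=16: L0/L1/L2 = EH/B/- → run E
t=17: L0/L1/L2 = EH/B/- → run E
t=18: L0/L1/L2 = EH/B/- → run E
t=19: L0/L1/L2 = H/BE/- → run H
t=20: L0/L1/L2 = H/BE/- → run H
t=21: L0/L1/L2 = H/BE/- → run H
t=22: L0/L1/L2 = H/BE/- → run H
t=23: L0/L1/L2 = -/BEH/- → run B
t=24: L0/L1/L2 = -/BEH/- → run B
t=25: L0/L1/L2 = -/BEH/- → run B
t=26: L0/L1/L2 = -/BEH/- → run B
t=27: L0/L1/L2 = -/EH/- → run E
t=28: L0/L1/L2 = -/EH/- → run E
t=29: L0/L1/L2 = -/EH/- → run E
t=30: L0/L1/L2 = -/EH/- → run E
t=31: L0/L1/L2 = -/H/- → run H
t=32: (idle)
t=33: (idle)
t=34: (idle)
t=35: (idle)
t=36: (idle)

context switches = 10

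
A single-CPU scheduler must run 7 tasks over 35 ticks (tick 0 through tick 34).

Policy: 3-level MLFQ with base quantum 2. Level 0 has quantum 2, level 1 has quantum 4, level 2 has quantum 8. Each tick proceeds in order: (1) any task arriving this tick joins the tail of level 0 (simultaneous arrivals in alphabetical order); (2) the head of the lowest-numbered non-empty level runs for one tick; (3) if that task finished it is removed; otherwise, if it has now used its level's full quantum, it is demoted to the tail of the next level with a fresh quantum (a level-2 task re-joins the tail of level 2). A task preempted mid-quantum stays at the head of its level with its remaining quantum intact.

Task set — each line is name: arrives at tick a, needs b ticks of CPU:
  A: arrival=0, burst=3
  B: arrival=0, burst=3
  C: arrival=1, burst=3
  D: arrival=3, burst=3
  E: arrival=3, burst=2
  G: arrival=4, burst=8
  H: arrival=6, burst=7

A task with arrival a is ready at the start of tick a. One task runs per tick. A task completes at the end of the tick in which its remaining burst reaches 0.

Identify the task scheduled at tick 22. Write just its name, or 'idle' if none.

running at tick 22 = H

t=0: L0/L1/L2 = AB/-/- → run A
t=1: L0/L1/L2 = ABC/-/- → run A
t=2: L0/L1/L2 = BC/A/- → run B
t=3: L0/L1/L2 = BCDE/A/- → run B
t=4: L0/L1/L2 = CDEG/AB/- → run C
t=5: L0/L1/L2 = CDEG/AB/- → run C
t=6: L0/L1/L2 = DEGH/ABC/- → run D
t=7: L0/L1/L2 = DEGH/ABC/- → run D
t=8: L0/L1/L2 = EGH/ABCD/- → run E
t=9: L0/L1/L2 = EGH/ABCD/- → run E
t=10: L0/L1/L2 = GH/ABCD/- → run G
t=11: L0/L1/L2 = GH/ABCD/- → run G
t=12: L0/L1/L2 = H/ABCDG/- → run H
t=13: L0/L1/L2 = H/ABCDG/- → run H
t=14: L0/L1/L2 = -/ABCDGH/- → run A
t=15: L0/L1/L2 = -/BCDGH/- → run B
t=16: L0/L1/L2 = -/CDGH/- → run C
t=17: L0/L1/L2 = -/DGH/- → run D
t=18: L0/L1/L2 = -/GH/- → run G
t=19: L0/L1/L2 = -/GH/- → run G
t=20: L0/L1/L2 = -/GH/- → run G
t=21: L0/L1/L2 = -/GH/- → run G
t=22: L0/L1/L2 = -/H/G → run H
t=23: L0/L1/L2 = -/H/G → run H
t=24: L0/L1/L2 = -/H/G → run H
t=25: L0/L1/L2 = -/H/G → run H
t=26: L0/L1/L2 = -/-/GH → run G
t=27: L0/L1/L2 = -/-/GH → run G
t=28: L0/L1/L2 = -/-/H → run H
t=29: (idle)
t=30: (idle)
t=31: (idle)
t=32: (idle)
t=33: (idle)
t=34: (idle)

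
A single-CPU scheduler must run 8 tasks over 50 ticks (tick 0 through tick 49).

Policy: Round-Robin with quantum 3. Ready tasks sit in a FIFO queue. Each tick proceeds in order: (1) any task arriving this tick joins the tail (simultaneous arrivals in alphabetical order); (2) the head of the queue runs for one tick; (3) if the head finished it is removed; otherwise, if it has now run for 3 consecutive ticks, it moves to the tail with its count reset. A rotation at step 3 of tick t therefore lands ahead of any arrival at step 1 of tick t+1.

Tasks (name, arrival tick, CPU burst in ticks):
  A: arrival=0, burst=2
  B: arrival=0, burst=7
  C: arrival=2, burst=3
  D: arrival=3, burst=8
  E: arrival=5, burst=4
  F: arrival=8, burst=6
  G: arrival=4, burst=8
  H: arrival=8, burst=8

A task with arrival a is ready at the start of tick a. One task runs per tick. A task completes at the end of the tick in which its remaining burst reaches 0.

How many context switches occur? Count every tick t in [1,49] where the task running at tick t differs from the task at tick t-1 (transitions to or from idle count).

context switches = 18

t=0: queue=[A,B] q_used=0 → run A
t=1: queue=[A,B] q_used=1 → run A
t=2: queue=[B,C] q_used=0 → run B
t=3: queue=[B,C,D] q_used=1 → run B
t=4: queue=[B,C,D,G] q_used=2 → run B
t=5: queue=[C,D,G,B,E] q_used=0 → run C
t=6: queue=[C,D,G,B,E] q_used=1 → run C
t=7: queue=[C,D,G,B,E] q_used=2 → run C
t=8: queue=[D,G,B,E,F,H] q_used=0 → run D
t=9: queue=[D,G,B,E,F,H] q_used=1 → run D
t=10: queue=[D,G,B,E,F,H] q_used=2 → run D
t=11: queue=[G,B,E,F,H,D] q_used=0 → run G
t=12: queue=[G,B,E,F,H,D] q_used=1 → run G
t=13: queue=[G,B,E,F,H,D] q_used=2 → run G
t=14: queue=[B,E,F,H,D,G] q_used=0 → run B
t=15: queue=[B,E,F,H,D,G] q_used=1 → run B
t=16: queue=[B,E,F,H,D,G] q_used=2 → run B
t=17: queue=[E,F,H,D,G,B] q_used=0 → run E
t=18: queue=[E,F,H,D,G,B] q_used=1 → run E
t=19: queue=[E,F,H,D,G,B] q_used=2 → run E
t=20: queue=[F,H,D,G,B,E] q_used=0 → run F
t=21: queue=[F,H,D,G,B,E] q_used=1 → run F
t=22: queue=[F,H,D,G,B,E] q_used=2 → run F
t=23: queue=[H,D,G,B,E,F] q_used=0 → run H
t=24: queue=[H,D,G,B,E,F] q_used=1 → run H
t=25: queue=[H,D,G,B,E,F] q_used=2 → run H
t=26: queue=[D,G,B,E,F,H] q_used=0 → run D
t=27: queue=[D,G,B,E,F,H] q_used=1 → run D
t=28: queue=[D,G,B,E,F,H] q_used=2 → run D
t=29: queue=[G,B,E,F,H,D] q_used=0 → run G
t=30: queue=[G,B,E,F,H,D] q_used=1 → run G
t=31: queue=[G,B,E,F,H,D] q_used=2 → run G
t=32: queue=[B,E,F,H,D,G] q_used=0 → run B
t=33: queue=[E,F,H,D,G] q_used=0 → run E
t=34: queue=[F,H,D,G] q_used=0 → run F
t=35: queue=[F,H,D,G] q_used=1 → run F
t=36: queue=[F,H,D,G] q_used=2 → run F
t=37: queue=[H,D,G] q_used=0 → run H
t=38: queue=[H,D,G] q_used=1 → run H
t=39: queue=[H,D,G] q_used=2 → run H
t=40: queue=[D,G,H] q_used=0 → run D
t=41: queue=[D,G,H] q_used=1 → run D
t=42: queue=[G,H] q_used=0 → run G
t=43: queue=[G,H] q_used=1 → run G
t=44: queue=[H] q_used=0 → run H
t=45: queue=[H] q_used=1 → run H
t=46: (idle)
t=47: (idle)
t=48: (idle)
t=49: (idle)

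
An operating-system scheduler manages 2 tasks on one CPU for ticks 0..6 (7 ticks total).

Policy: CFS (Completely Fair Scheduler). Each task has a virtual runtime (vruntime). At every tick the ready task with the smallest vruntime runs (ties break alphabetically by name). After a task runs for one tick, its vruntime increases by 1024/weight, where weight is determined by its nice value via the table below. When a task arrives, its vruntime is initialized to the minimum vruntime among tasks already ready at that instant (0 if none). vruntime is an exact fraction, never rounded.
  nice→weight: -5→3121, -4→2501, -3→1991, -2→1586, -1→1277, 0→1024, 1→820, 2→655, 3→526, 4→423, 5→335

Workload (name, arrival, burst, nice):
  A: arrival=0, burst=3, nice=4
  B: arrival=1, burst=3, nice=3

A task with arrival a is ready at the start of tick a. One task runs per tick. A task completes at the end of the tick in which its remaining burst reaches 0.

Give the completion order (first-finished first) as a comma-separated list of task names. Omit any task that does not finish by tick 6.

t=0: vr[A=0] → run A
t=1: vr[A=1024/423 B=1024/423] → run A
t=2: vr[A=2048/423 B=1024/423] → run B
t=3: vr[A=2048/423 B=485888/111249] → run B
t=4: vr[A=2048/423 B=702464/111249] → run A
t=5: vr[B=702464/111249] → run B
t=6: (idle)

completion order = A, B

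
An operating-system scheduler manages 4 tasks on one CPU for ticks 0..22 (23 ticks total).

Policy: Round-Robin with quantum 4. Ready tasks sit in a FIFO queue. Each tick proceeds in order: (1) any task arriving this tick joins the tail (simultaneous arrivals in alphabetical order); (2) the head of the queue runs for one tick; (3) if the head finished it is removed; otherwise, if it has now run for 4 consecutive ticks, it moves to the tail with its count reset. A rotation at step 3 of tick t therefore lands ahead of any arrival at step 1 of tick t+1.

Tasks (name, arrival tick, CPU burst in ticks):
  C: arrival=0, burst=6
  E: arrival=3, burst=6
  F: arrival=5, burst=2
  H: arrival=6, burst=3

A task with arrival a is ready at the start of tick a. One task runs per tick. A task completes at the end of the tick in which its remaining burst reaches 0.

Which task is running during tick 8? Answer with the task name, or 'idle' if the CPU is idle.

t=0: queue=[C] q_used=0 → run C
t=1: queue=[C] q_used=1 → run C
t=2: queue=[C] q_used=2 → run C
t=3: queue=[C,E] q_used=3 → run C
t=4: queue=[E,C] q_used=0 → run E
t=5: queue=[E,C,F] q_used=1 → run E
t=6: queue=[E,C,F,H] q_used=2 → run E
t=7: queue=[E,C,F,H] q_used=3 → run E
t=8: queue=[C,F,H,E] q_used=0 → run C
t=9: queue=[C,F,H,E] q_used=1 → run C
t=10: queue=[F,H,E] q_used=0 → run F
t=11: queue=[F,H,E] q_used=1 → run F
t=12: queue=[H,E] q_used=0 → run H
t=13: queue=[H,E] q_used=1 → run H
t=14: queue=[H,E] q_used=2 → run H
t=15: queue=[E] q_used=0 → run E
t=16: queue=[E] q_used=1 → run E
t=17: (idle)
t=18: (idle)
t=19: (idle)
t=20: (idle)
t=21: (idle)
t=22: (idle)

running at tick 8 = C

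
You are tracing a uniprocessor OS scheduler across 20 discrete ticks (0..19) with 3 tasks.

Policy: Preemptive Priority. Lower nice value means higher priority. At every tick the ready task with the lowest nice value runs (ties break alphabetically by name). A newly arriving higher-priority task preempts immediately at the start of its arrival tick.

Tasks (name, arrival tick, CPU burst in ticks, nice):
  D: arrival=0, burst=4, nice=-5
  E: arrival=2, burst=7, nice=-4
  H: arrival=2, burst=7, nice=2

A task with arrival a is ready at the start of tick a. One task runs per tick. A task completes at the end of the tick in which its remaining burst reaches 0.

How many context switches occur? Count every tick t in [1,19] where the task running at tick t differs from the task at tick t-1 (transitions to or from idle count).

context switches = 3

t=0: ready={D} → run D
t=1: ready={D} → run D
t=2: ready={D,E,H} → run D
t=3: ready={D,E,H} → run D
t=4: ready={E,H} → run E
t=5: ready={E,H} → run E
t=6: ready={E,H} → run E
t=7: ready={E,H} → run E
t=8: ready={E,H} → run E
t=9: ready={E,H} → run E
t=10: ready={E,H} → run E
t=11: ready={H} → run H
t=12: ready={H} → run H
t=13: ready={H} → run H
t=14: ready={H} → run H
t=15: ready={H} → run H
t=16: ready={H} → run H
t=17: ready={H} → run H
t=18: (idle)
t=19: (idle)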